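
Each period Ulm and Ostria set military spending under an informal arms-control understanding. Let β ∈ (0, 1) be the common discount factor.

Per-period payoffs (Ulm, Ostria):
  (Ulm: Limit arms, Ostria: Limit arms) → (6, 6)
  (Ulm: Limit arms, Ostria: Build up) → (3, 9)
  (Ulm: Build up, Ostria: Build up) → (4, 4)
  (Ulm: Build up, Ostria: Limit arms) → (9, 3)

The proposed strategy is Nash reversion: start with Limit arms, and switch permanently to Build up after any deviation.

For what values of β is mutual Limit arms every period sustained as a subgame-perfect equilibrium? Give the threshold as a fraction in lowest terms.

3/5

Under grim trigger the critical discount factor is (T−C)/(T−P) with T = 9, C = 6, P = 4.
β* = (9−6)/(9−4) = 3/5.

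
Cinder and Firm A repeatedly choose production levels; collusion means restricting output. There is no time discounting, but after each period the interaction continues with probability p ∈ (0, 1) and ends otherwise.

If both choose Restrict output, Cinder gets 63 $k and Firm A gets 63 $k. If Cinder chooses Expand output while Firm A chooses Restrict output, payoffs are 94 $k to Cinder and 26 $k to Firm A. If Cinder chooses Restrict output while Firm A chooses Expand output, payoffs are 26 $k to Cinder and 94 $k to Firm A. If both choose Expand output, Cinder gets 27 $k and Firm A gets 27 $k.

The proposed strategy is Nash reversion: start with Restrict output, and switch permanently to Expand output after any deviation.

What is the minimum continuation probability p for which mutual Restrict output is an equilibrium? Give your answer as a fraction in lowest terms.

31/67

Expected cooperation value is 63 + p·63 + p²·63 + … = 63/(1−p); deviation gives 94 + p·27/(1−p).
63 ≥ 94(1−p) + 27p ⇒ 67p ≥ 31 ⇒ p ≥ 31/67.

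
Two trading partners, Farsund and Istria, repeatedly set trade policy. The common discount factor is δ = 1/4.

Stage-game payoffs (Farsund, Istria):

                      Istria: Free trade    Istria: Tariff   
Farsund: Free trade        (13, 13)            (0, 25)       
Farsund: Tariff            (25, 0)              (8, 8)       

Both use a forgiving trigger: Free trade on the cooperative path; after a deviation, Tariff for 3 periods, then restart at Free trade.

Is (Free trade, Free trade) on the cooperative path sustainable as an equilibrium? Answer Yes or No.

IC: δ+…+δ^3 ≥ (25−13)/(13−8) = 12/5.
At δ = 1/4: partial sum = 0.3281 < 2.4000. Cooperation not sustainable.

No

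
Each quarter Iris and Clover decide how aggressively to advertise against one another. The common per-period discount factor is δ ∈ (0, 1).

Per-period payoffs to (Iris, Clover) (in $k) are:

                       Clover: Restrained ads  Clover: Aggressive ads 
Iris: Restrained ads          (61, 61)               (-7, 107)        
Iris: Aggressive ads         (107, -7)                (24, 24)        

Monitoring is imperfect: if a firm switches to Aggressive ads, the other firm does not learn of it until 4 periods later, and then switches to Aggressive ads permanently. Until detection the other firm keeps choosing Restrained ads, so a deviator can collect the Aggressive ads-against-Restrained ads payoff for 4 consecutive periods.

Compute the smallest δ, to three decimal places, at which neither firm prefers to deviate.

The best deviation is to choose Aggressive ads for all 4 undetected periods, earning 107 each, then 24 forever once detected.
Deviation value: 107(1−δ^4)/(1−δ) + 24δ^4/(1−δ); cooperation value: 61/(1−δ).
IC: 61 ≥ 107(1−δ^4) + 24δ^4 = 107 − 83δ^4.
So δ^4 ≥ 46/83, giving δ ≥ (46/83)^(1/4) ≈ 0.863.

0.863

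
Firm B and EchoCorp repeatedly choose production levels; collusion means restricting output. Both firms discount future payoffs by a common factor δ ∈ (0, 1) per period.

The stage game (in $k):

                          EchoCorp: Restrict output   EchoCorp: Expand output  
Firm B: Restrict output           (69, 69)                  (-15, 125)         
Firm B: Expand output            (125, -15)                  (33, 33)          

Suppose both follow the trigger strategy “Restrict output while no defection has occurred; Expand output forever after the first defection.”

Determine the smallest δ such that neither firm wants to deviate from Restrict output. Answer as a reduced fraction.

69/(1−δ) ≥ 125 + 33δ/(1−δ)
69 ≥ 125 − 92δ
δ ≥ 56/92 = 14/23.

14/23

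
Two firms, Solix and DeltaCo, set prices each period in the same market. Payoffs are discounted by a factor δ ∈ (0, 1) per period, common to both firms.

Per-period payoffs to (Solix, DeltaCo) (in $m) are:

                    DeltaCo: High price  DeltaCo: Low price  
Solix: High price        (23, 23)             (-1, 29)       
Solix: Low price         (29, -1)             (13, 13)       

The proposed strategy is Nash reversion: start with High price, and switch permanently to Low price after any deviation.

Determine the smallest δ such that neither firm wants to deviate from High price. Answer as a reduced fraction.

3/8

23/(1−δ) ≥ 29 + 13δ/(1−δ)
23 ≥ 29 − 16δ
δ ≥ 6/16 = 3/8.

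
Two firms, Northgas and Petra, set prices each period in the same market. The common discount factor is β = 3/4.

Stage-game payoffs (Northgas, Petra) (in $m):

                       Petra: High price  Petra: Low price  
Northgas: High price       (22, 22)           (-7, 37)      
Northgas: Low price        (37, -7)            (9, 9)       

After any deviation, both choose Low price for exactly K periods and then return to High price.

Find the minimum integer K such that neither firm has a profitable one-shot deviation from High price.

No profitable deviation requires (22−9)(β+…+β^K) ≥ 37−22, i.e. β+…+β^K ≥ 15/13 ≈ 1.1538.
With β = 3/4, the partial sums are K=1: 0.7500, K=2: 1.3125.
K = 2 is the first length at which the sum reaches 1.1538.

2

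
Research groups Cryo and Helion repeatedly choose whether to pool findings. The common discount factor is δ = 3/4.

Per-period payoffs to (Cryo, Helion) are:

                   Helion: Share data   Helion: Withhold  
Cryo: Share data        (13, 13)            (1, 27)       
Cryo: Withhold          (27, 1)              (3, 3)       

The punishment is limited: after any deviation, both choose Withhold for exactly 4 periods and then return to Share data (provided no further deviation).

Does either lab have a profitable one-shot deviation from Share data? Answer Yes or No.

No

Comparing payoff streams over the 5 periods until play realigns: cooperate → 13(1+δ+…+δ^4); deviate → 27 + 3(δ+…+δ^4).
Cooperation is sustained iff (13−3)(δ+…+δ^4) ≥ 27−13.
δ+…+δ^4 = 3/4·(1−(3/4)^4)/(1−3/4) = 2.0508, and (27−13)/(13−3) = 1.4000.
2.0508 ≥ 1.4000, so cooperation is sustainable.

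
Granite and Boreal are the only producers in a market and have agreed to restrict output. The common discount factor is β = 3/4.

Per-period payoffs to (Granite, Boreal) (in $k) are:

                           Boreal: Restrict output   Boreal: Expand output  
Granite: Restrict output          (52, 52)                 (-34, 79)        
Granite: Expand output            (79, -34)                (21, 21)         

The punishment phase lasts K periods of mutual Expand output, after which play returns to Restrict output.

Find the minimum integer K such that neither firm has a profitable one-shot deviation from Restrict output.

IC: β(1−β^K)/(1−β) ≥ (79−52)/(52−21) = 27/31.
With β = 3/4: need 1 − β^K ≥ 27/31·(1−3/4)/(3/4), i.e. β^K ≤ 0.7097.
Since (3/4)^1 = 0.7500 and (3/4)^2 = 0.5625, the smallest such K is 2.

2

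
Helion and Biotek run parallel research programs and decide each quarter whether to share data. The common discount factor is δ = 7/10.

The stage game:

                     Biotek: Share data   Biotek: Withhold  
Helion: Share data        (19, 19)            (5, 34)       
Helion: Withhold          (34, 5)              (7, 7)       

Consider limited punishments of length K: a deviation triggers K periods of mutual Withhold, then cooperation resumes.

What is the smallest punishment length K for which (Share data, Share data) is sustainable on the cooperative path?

IC: δ(1−δ^K)/(1−δ) ≥ (34−19)/(19−7) = 5/4.
With δ = 7/10: need 1 − δ^K ≥ 5/4·(1−7/10)/(7/10), i.e. δ^K ≤ 0.4643.
Since (7/10)^2 = 0.4900 and (7/10)^3 = 0.3430, the smallest such K is 3.

3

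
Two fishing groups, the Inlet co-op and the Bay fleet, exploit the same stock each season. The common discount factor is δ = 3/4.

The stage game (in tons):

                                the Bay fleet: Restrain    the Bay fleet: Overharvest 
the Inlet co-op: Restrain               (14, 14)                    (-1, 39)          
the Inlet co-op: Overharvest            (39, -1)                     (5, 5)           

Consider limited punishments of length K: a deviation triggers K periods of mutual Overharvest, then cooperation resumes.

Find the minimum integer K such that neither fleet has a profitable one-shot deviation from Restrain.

IC: δ(1−δ^K)/(1−δ) ≥ (39−14)/(14−5) = 25/9.
With δ = 3/4: need 1 − δ^K ≥ 25/9·(1−3/4)/(3/4), i.e. δ^K ≤ 0.0741.
Since (3/4)^9 = 0.0751 and (3/4)^10 = 0.0563, the smallest such K is 10.

10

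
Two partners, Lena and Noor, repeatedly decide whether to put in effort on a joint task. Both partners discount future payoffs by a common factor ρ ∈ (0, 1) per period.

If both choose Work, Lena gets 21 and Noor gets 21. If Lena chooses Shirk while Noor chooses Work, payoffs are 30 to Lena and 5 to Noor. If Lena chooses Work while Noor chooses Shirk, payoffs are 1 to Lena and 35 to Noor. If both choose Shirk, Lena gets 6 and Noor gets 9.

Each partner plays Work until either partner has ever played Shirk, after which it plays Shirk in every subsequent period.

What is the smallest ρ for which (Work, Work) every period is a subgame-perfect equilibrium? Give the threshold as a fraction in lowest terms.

Lena: cooperation gives 21 each period; deviation gives 30 once then 6 forever.
  21/(1−ρ) ≥ 30 + 6ρ/(1−ρ) ⇒ ρ ≥ 9/24 = 3/8.
Noor: cooperation gives 21 each period; deviation gives 35 once then 9 forever.
  ρ ≥ 14/26 = 7/13.
Both must hold, so the binding constraint is Noor's: ρ ≥ 7/13.

7/13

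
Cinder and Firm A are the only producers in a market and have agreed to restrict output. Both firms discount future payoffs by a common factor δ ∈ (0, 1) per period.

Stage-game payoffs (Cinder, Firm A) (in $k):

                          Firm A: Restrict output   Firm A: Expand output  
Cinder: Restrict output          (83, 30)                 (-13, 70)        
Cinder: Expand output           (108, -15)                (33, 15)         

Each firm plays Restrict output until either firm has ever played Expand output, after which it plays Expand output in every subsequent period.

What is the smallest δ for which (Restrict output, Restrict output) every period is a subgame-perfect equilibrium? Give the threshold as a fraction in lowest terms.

8/11

Cinder: cooperation gives 83 each period; deviation gives 108 once then 33 forever.
  83/(1−δ) ≥ 108 + 33δ/(1−δ) ⇒ δ ≥ 25/75 = 1/3.
Firm A: cooperation gives 30 each period; deviation gives 70 once then 15 forever.
  δ ≥ 40/55 = 8/11.
Both must hold, so the binding constraint is Firm A's: δ ≥ 8/11.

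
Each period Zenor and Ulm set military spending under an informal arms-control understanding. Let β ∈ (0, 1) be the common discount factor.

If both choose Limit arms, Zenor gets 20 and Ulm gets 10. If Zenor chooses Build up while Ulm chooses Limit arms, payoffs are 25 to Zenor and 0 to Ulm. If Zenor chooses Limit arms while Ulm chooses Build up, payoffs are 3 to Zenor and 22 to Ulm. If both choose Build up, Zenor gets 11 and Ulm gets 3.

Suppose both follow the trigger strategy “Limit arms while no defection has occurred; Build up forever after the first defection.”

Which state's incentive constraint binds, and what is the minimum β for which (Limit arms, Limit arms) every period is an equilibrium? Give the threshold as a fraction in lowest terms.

Zenor: cooperation gives 20 each period; deviation gives 25 once then 11 forever.
  20/(1−β) ≥ 25 + 11β/(1−β) ⇒ β ≥ 5/14.
Ulm: cooperation gives 10 each period; deviation gives 22 once then 3 forever.
  β ≥ 12/19.
Both must hold, so the binding constraint is Ulm's: β ≥ 12/19.

Ulm; β ≥ 12/19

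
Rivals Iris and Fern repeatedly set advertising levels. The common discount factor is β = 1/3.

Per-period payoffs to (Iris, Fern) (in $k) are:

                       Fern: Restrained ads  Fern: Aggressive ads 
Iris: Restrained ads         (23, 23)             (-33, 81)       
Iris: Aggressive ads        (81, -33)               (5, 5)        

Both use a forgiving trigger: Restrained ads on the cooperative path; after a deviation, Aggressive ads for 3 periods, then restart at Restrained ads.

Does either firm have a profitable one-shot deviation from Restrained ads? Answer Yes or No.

Comparing payoff streams over the 4 periods until play realigns: cooperate → 23(1+β+…+β^3); deviate → 81 + 5(β+…+β^3).
Cooperation is sustained iff (23−5)(β+…+β^3) ≥ 81−23.
β+…+β^3 = 1/3·(1−(1/3)^3)/(1−1/3) = 0.4815, and (81−23)/(23−5) = 3.2222.
0.4815 < 3.2222, so cooperation is not sustainable.

Yes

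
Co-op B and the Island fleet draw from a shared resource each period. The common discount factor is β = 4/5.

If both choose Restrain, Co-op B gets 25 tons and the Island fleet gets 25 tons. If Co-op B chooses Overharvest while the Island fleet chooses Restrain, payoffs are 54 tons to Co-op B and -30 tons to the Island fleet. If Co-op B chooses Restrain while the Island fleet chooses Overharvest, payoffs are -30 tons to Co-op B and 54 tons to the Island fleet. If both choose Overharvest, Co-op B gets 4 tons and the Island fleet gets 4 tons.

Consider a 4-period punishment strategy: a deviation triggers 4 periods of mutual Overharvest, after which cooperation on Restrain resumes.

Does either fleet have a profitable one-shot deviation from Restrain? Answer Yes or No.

No

Comparing payoff streams over the 5 periods until play realigns: cooperate → 25(1+β+…+β^4); deviate → 54 + 4(β+…+β^4).
Cooperation is sustained iff (25−4)(β+…+β^4) ≥ 54−25.
β+…+β^4 = 4/5·(1−(4/5)^4)/(1−4/5) = 2.3616, and (54−25)/(25−4) = 1.3810.
2.3616 ≥ 1.3810, so cooperation is sustainable.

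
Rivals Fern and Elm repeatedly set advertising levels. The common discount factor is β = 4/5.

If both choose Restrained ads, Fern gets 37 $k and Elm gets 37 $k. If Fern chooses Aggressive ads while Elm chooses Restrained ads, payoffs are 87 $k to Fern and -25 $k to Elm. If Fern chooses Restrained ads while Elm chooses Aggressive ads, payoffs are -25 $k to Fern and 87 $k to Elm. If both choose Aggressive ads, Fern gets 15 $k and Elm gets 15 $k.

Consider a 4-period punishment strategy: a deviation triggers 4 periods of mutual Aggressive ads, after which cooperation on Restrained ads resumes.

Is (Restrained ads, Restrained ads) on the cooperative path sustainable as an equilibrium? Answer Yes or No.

Yes

Comparing payoff streams over the 5 periods until play realigns: cooperate → 37(1+β+…+β^4); deviate → 87 + 15(β+…+β^4).
Cooperation is sustained iff (37−15)(β+…+β^4) ≥ 87−37.
β+…+β^4 = 4/5·(1−(4/5)^4)/(1−4/5) = 2.3616, and (87−37)/(37−15) = 2.2727.
2.3616 ≥ 2.2727, so cooperation is sustainable.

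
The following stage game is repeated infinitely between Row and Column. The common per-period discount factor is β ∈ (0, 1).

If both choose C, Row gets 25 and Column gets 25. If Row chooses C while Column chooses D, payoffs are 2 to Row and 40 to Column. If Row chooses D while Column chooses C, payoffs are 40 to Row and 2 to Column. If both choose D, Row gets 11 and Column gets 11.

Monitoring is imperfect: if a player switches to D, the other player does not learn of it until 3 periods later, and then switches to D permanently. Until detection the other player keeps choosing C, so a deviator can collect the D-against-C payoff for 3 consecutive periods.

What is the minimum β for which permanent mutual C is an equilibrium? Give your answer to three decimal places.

The best deviation is to choose D for all 3 undetected periods, earning 40 each, then 11 forever once detected.
Deviation value: 40(1−β^3)/(1−β) + 11β^3/(1−β); cooperation value: 25/(1−β).
IC: 25 ≥ 40(1−β^3) + 11β^3 = 40 − 29β^3.
So β^3 ≥ 15/29, giving β ≥ (15/29)^(1/3) ≈ 0.803.

0.803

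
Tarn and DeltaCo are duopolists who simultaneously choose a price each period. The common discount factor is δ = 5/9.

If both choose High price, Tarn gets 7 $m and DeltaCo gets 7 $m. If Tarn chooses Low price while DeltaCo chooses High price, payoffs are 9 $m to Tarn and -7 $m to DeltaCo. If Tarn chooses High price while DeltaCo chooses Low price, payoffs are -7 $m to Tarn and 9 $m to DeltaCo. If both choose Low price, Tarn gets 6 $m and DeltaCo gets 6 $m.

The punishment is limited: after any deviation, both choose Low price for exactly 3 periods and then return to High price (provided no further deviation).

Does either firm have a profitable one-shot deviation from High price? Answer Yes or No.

A one-shot deviation gives 9 now, then 6 for 3 periods, then back to 7.
Gain from deviating: (9−7) today; loss: (7−6) in each of the next 3 periods.
No-deviation condition: (7−6)(δ+…+δ^3) ≥ 9−7, i.e. δ+…+δ^3 ≥ 2.
At δ = 5/9: δ+…+δ^3 = 1.0357 < 2.0000.
So cooperation is not sustainable.

Yes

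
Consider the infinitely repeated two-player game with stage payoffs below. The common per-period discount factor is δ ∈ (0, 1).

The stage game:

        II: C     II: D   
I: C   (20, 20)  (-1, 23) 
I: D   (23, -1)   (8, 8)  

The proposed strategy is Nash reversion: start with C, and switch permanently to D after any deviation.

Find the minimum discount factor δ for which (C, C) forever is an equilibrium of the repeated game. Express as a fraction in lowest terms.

1/5

Under grim trigger the critical discount factor is (T−C)/(T−P) with T = 23, C = 20, P = 8.
δ* = (23−20)/(23−8) = 3/15 = 1/5.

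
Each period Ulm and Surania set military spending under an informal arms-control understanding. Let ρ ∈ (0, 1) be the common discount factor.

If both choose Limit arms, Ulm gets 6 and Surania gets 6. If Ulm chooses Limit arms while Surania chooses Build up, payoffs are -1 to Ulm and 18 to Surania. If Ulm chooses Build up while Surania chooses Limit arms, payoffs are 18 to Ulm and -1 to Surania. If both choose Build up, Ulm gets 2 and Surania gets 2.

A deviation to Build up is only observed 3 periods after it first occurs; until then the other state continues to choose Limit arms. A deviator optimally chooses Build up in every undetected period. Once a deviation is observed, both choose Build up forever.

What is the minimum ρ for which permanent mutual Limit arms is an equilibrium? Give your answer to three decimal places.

0.909

The best deviation is to choose Build up for all 3 undetected periods, earning 18 each, then 2 forever once detected.
Deviation value: 18(1−ρ^3)/(1−ρ) + 2ρ^3/(1−ρ); cooperation value: 6/(1−ρ).
IC: 6 ≥ 18(1−ρ^3) + 2ρ^3 = 18 − 16ρ^3.
So ρ^3 ≥ 12/16 = 3/4, giving ρ ≥ (3/4)^(1/3) ≈ 0.909.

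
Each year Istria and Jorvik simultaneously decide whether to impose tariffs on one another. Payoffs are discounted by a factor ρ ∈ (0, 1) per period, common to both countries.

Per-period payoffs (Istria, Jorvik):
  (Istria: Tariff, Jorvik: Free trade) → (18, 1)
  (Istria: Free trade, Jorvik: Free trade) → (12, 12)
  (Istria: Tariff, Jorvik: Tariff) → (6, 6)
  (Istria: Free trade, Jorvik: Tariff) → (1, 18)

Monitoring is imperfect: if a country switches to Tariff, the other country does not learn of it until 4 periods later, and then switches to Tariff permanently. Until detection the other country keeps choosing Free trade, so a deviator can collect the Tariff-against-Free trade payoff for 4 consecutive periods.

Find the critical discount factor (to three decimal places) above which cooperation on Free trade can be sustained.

0.841

Deviating for the 4 undetected periods gains 18−12 = 6 per period over cooperation, then loses 12−6 = 6 per period forever once punishment starts.
Gain: 6(1 + ρ + … + ρ^3); loss: 6·ρ^4/(1−ρ).
No profitable deviation ⇔ 6(1−ρ^4) ≤ 6·ρ^4, i.e. ρ^4 ≥ 6/(6+6) = 1/2.
Hence ρ ≥ (1/2)^(1/4) ≈ 0.841.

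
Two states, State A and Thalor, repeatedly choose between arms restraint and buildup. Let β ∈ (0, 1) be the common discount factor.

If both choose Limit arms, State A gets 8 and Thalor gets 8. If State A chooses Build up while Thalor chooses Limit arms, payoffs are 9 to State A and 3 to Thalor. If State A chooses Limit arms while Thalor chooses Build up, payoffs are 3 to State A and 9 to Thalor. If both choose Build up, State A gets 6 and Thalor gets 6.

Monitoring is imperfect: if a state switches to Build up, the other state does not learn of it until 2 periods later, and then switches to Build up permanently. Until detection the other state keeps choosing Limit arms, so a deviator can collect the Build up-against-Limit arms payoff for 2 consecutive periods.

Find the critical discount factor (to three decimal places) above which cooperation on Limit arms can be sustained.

Deviating for the 2 undetected periods gains 9−8 = 1 per period over cooperation, then loses 8−6 = 2 per period forever once punishment starts.
Gain: 1(1 + β + … + β^1); loss: 2·β^2/(1−β).
No profitable deviation ⇔ 1(1−β^2) ≤ 2·β^2, i.e. β^2 ≥ 1/(1+2) = 1/3.
Hence β ≥ (1/3)^(1/2) ≈ 0.577.

0.577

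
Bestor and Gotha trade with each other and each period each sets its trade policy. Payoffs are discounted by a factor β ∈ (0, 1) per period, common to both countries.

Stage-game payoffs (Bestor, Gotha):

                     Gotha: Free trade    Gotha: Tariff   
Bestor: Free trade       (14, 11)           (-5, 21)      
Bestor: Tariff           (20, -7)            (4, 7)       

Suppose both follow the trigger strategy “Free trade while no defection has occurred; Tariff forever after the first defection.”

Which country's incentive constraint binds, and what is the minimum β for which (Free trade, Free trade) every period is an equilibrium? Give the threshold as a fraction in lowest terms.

For Bestor: deviation gain 20−14 = 6, per-period punishment loss 14−4 = 10. IC gives β ≥ 6/16 = 3/8.
For Gotha: gain 10, loss 4 per period, so β ≥ 10/14 = 5/7.
The tighter constraint is Gotha's, so cooperation needs β ≥ 5/7.

Gotha; β ≥ 5/7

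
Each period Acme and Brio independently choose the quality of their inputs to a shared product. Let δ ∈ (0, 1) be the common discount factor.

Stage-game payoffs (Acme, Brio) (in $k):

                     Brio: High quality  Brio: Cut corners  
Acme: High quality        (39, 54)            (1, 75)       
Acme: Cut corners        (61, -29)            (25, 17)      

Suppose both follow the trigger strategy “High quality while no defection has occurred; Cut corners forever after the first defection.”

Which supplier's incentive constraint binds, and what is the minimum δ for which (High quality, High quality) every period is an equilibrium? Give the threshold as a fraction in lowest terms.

Acme: cooperation gives 39 each period; deviation gives 61 once then 25 forever.
  39/(1−δ) ≥ 61 + 25δ/(1−δ) ⇒ δ ≥ 22/36 = 11/18.
Brio: cooperation gives 54 each period; deviation gives 75 once then 17 forever.
  δ ≥ 21/58.
Both must hold, so the binding constraint is Acme's: δ ≥ 11/18.

Acme; δ ≥ 11/18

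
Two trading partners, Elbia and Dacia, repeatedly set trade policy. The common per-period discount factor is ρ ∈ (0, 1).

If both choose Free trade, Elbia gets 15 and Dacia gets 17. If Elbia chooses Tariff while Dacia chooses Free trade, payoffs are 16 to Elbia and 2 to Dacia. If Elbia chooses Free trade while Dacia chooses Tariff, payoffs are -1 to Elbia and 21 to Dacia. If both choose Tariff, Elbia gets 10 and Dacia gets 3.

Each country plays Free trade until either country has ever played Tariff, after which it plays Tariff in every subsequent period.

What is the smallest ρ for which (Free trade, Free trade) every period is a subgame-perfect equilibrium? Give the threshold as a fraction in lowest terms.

Elbia: cooperation gives 15 each period; deviation gives 16 once then 10 forever.
  15/(1−ρ) ≥ 16 + 10ρ/(1−ρ) ⇒ ρ ≥ 1/6.
Dacia: cooperation gives 17 each period; deviation gives 21 once then 3 forever.
  ρ ≥ 4/18 = 2/9.
Both must hold, so the binding constraint is Dacia's: ρ ≥ 2/9.

2/9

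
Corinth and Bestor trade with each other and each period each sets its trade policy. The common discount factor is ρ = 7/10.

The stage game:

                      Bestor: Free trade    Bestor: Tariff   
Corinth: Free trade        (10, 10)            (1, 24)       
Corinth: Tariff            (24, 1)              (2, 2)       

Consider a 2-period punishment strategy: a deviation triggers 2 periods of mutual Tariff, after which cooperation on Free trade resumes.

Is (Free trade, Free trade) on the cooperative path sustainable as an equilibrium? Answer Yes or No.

No

Comparing payoff streams over the 3 periods until play realigns: cooperate → 10(1+ρ+…+ρ^2); deviate → 24 + 2(ρ+…+ρ^2).
Cooperation is sustained iff (10−2)(ρ+…+ρ^2) ≥ 24−10.
ρ+…+ρ^2 = 7/10·(1−(7/10)^2)/(1−7/10) = 1.1900, and (24−10)/(10−2) = 1.7500.
1.1900 < 1.7500, so cooperation is not sustainable.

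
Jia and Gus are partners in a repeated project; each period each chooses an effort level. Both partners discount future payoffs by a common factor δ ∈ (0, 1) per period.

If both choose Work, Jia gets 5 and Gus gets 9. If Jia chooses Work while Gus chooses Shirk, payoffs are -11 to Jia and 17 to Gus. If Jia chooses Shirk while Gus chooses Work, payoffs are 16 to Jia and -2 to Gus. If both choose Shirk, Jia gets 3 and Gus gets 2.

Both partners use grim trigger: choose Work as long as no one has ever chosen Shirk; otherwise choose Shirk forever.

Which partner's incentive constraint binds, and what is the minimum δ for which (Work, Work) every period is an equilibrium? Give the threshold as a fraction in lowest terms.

Jia's threshold: (16−5)/(16−3) = 11/13.
Gus's threshold: (17−9)/(17−2) = 8/15.
11/13 > 8/15, so Jia binds and δ* = 11/13.

Jia; δ ≥ 11/13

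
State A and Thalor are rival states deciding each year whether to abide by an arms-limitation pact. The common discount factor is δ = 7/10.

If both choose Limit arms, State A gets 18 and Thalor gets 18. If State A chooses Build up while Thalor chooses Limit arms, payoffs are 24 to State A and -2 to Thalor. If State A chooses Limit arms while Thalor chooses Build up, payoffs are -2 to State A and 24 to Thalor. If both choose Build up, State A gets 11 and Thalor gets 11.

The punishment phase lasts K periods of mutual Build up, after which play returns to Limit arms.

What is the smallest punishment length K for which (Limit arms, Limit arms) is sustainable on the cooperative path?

2

No profitable deviation requires (18−11)(δ+…+δ^K) ≥ 24−18, i.e. δ+…+δ^K ≥ 6/7 ≈ 0.8571.
With δ = 7/10, the partial sums are K=1: 0.7000, K=2: 1.1900.
K = 2 is the first length at which the sum reaches 0.8571.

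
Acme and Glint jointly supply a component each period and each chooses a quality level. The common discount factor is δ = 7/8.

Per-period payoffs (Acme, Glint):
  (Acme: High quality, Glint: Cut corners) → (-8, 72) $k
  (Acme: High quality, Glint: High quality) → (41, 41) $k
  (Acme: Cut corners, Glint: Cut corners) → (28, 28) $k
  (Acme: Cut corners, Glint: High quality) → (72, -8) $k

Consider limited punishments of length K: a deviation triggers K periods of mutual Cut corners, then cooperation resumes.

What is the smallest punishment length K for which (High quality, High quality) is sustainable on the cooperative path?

4

Need Σ_{k=1}^{K} δ^k ≥ (72−41)/(41−28) = 2.3846 at δ = 7/8.
At K = 3 the sum is 2.3105 < 2.3846; at K = 4 it is 2.8967 ≥ 2.3846.
So the minimum punishment length is K = 4.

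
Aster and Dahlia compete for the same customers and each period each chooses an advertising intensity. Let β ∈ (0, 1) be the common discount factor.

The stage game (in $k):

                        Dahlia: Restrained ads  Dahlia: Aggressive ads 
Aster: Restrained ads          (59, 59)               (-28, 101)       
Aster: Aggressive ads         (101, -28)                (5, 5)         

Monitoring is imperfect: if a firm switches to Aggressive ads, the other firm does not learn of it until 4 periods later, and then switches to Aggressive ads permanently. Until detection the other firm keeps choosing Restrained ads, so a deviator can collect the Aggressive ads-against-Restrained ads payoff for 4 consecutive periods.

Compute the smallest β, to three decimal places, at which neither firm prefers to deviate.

The best deviation is to choose Aggressive ads for all 4 undetected periods, earning 101 each, then 5 forever once detected.
Deviation value: 101(1−β^4)/(1−β) + 5β^4/(1−β); cooperation value: 59/(1−β).
IC: 59 ≥ 101(1−β^4) + 5β^4 = 101 − 96β^4.
So β^4 ≥ 42/96 = 7/16, giving β ≥ (7/16)^(1/4) ≈ 0.813.

0.813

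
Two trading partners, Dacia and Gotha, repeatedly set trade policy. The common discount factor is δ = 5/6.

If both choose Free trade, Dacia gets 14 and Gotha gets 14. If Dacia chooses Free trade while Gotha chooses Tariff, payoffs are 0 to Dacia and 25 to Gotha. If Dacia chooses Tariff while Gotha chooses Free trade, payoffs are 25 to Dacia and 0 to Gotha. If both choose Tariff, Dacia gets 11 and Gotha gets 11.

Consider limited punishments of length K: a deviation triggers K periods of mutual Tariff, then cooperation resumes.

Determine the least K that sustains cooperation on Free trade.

Need Σ_{k=1}^{K} δ^k ≥ (25−14)/(14−11) = 3.6667 at δ = 5/6.
At K = 7 the sum is 3.6046 < 3.6667; at K = 8 it is 3.8372 ≥ 3.6667.
So the minimum punishment length is K = 8.

8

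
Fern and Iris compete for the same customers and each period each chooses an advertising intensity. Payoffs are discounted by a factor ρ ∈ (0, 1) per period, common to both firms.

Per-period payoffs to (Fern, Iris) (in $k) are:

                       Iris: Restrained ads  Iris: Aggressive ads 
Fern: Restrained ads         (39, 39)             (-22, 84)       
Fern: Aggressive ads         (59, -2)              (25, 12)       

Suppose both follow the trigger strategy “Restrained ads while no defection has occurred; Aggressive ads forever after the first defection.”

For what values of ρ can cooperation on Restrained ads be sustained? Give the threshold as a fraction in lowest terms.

For Fern: deviation gain 59−39 = 20, per-period punishment loss 39−25 = 14. IC gives ρ ≥ 20/34 = 10/17.
For Iris: gain 45, loss 27 per period, so ρ ≥ 45/72 = 5/8.
The tighter constraint is Iris's, so cooperation needs ρ ≥ 5/8.

5/8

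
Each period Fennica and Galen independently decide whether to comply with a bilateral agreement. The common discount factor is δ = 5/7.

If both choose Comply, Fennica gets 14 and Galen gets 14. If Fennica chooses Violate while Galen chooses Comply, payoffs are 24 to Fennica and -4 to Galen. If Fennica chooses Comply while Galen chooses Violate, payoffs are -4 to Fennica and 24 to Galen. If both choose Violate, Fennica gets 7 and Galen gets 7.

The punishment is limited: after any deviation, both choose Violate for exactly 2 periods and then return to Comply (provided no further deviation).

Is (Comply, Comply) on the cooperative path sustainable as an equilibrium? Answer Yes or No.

No

A one-shot deviation gives 24 now, then 7 for 2 periods, then back to 14.
Gain from deviating: (24−14) today; loss: (14−7) in each of the next 2 periods.
No-deviation condition: (14−7)(δ+…+δ^2) ≥ 24−14, i.e. δ+…+δ^2 ≥ 10/7.
At δ = 5/7: δ+…+δ^2 = 1.2245 < 1.4286.
So cooperation is not sustainable.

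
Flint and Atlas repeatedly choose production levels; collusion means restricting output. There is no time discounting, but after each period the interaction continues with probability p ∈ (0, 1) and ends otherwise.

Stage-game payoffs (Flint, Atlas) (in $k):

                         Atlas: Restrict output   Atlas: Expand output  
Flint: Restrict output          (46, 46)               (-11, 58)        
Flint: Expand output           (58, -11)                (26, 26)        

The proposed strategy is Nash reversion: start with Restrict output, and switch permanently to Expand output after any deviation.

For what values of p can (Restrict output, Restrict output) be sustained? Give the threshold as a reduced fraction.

With no time discounting, the continuation probability p plays the role of the discount factor.
Grim-trigger IC: 46/(1−p) ≥ 58 + 26p/(1−p) ⇒ p ≥ (58−46)/(58−26) = 3/8.

3/8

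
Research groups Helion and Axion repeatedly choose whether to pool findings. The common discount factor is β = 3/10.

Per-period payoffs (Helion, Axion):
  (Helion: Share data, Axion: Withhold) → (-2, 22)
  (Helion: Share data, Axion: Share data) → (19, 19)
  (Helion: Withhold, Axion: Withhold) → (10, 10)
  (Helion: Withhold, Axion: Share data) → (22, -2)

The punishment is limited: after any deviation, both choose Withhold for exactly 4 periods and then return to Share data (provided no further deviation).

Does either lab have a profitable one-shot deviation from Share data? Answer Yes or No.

No

A one-shot deviation gives 22 now, then 10 for 4 periods, then back to 19.
Gain from deviating: (22−19) today; loss: (19−10) in each of the next 4 periods.
No-deviation condition: (19−10)(β+…+β^4) ≥ 22−19, i.e. β+…+β^4 ≥ 1/3.
At β = 3/10: β+…+β^4 = 0.4251 ≥ 0.3333.
So cooperation is sustainable.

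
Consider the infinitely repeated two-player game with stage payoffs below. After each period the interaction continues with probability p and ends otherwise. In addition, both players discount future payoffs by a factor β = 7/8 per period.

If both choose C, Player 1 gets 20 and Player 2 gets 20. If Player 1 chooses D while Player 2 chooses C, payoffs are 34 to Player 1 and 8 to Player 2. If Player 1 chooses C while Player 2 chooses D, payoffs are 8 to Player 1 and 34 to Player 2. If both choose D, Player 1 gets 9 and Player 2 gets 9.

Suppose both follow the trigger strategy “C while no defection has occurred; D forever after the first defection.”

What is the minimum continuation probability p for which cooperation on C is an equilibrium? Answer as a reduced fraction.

Expected continuation weight on next period's payoff is β·p = 7/8·p, which plays the role of the discount factor.
Cooperation requires 7/8·p ≥ (34−20)/(34−9) = 14/25, hence p ≥ 16/25.

16/25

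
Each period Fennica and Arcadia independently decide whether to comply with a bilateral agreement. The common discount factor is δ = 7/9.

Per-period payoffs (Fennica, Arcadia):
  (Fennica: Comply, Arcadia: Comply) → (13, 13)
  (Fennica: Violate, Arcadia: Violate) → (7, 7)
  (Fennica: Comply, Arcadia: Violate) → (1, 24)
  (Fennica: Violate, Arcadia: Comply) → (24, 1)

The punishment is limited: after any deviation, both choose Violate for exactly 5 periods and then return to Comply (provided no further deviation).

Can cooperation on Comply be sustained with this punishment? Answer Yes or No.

Yes

Comparing payoff streams over the 6 periods until play realigns: cooperate → 13(1+δ+…+δ^5); deviate → 24 + 7(δ+…+δ^5).
Cooperation is sustained iff (13−7)(δ+…+δ^5) ≥ 24−13.
δ+…+δ^5 = 7/9·(1−(7/9)^5)/(1−7/9) = 2.5038, and (24−13)/(13−7) = 1.8333.
2.5038 ≥ 1.8333, so cooperation is sustainable.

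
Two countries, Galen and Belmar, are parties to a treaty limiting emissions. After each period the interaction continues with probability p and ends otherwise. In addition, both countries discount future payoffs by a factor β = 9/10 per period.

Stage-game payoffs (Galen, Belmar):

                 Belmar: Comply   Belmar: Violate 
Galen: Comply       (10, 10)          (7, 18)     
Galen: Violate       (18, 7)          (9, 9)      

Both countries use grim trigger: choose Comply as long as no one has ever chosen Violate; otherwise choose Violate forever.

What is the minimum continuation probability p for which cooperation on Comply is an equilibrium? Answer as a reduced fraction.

With continuation probability p and discount β, the effective per-period discount factor is βp.
Grim-trigger IC: βp ≥ (18−10)/(18−9) = 8/9.
So p ≥ (8/9)/(9/10) = 80/81.

80/81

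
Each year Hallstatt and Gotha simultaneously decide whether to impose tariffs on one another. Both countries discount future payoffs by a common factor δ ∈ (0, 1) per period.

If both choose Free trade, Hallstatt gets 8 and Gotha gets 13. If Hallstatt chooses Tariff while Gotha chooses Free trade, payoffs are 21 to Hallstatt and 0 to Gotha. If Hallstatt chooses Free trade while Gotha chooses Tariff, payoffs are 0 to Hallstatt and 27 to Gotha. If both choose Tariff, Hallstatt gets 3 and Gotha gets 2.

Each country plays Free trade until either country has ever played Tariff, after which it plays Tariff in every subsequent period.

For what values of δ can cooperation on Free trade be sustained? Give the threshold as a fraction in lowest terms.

13/18

Hallstatt: cooperation gives 8 each period; deviation gives 21 once then 3 forever.
  8/(1−δ) ≥ 21 + 3δ/(1−δ) ⇒ δ ≥ 13/18.
Gotha: cooperation gives 13 each period; deviation gives 27 once then 2 forever.
  δ ≥ 14/25.
Both must hold, so the binding constraint is Hallstatt's: δ ≥ 13/18.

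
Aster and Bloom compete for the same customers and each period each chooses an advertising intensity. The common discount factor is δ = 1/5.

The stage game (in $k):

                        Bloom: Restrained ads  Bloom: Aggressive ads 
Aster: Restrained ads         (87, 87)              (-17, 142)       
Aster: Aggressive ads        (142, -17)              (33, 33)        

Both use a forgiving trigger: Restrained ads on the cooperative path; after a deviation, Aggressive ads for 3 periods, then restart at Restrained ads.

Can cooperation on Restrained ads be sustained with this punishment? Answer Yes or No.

No

IC: δ+…+δ^3 ≥ (142−87)/(87−33) = 55/54.
At δ = 1/5: partial sum = 0.2480 < 1.0185. Cooperation not sustainable.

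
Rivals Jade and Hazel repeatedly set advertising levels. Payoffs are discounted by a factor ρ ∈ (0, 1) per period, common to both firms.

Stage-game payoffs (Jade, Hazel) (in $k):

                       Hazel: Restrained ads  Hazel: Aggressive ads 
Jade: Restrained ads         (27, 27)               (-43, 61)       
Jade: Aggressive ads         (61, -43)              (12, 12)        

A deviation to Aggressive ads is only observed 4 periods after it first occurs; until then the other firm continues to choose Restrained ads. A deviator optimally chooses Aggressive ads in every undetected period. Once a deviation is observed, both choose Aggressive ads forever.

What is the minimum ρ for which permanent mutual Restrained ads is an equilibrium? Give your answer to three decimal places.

Deviating for the 4 undetected periods gains 61−27 = 34 per period over cooperation, then loses 27−12 = 15 per period forever once punishment starts.
Gain: 34(1 + ρ + … + ρ^3); loss: 15·ρ^4/(1−ρ).
No profitable deviation ⇔ 34(1−ρ^4) ≤ 15·ρ^4, i.e. ρ^4 ≥ 34/(34+15) = 34/49.
Hence ρ ≥ (34/49)^(1/4) ≈ 0.913.

0.913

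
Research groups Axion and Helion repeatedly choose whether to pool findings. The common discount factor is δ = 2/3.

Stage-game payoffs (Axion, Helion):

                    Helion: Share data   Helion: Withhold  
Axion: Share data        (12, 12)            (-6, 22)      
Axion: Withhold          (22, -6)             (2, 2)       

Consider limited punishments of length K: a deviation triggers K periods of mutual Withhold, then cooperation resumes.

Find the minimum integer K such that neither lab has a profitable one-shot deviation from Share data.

2

No profitable deviation requires (12−2)(δ+…+δ^K) ≥ 22−12, i.e. δ+…+δ^K ≥ 1 ≈ 1.0000.
With δ = 2/3, the partial sums are K=1: 0.6667, K=2: 1.1111.
K = 2 is the first length at which the sum reaches 1.0000.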